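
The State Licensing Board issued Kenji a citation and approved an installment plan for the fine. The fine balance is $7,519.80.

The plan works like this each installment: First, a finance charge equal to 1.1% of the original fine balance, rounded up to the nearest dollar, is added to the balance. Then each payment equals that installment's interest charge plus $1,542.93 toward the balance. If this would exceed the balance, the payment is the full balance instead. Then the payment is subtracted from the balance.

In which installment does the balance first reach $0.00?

5

Installment 1: opening $7,519.80; interest $83.00 → $7,602.80; payment $1,625.93; balance $5,976.87
Installment 2: opening $5,976.87; interest $83.00 → $6,059.87; payment $1,625.93; balance $4,433.94
Installment 3: opening $4,433.94; interest $83.00 → $4,516.94; payment $1,625.93; balance $2,891.01
Installment 4: opening $2,891.01; interest $83.00 → $2,974.01; payment $1,625.93; balance $1,348.08
Installment 5: opening $1,348.08; interest $83.00 → $1,431.08; payment $1,431.08; balance $0.00
Balance reaches $0.00 in installment 5.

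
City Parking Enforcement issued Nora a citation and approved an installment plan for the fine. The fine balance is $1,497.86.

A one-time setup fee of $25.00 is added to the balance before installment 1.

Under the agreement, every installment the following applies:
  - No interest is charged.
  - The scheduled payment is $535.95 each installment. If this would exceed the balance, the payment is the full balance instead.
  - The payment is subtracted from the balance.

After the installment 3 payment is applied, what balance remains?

$0.00

Installment 1: opening $1,522.86; payment $535.95; balance $986.91
Installment 2: opening $986.91; payment $535.95; balance $450.96
Installment 3: opening $450.96; payment $450.96; balance $0.00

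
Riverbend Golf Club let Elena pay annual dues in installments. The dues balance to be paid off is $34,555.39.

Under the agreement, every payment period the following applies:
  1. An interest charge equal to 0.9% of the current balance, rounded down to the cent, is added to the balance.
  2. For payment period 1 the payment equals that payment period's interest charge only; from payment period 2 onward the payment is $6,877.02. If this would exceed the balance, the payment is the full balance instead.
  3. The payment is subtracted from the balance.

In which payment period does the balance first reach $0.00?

7

Payment period 1: opening $34,555.39; interest $310.99 → $34,866.38; payment $310.99; balance $34,555.39
Payment period 2: opening $34,555.39; interest $310.99 → $34,866.38; payment $6,877.02; balance $27,989.36
Payment period 3: opening $27,989.36; interest $251.90 → $28,241.26; payment $6,877.02; balance $21,364.24
Payment period 4: opening $21,364.24; interest $192.27 → $21,556.51; payment $6,877.02; balance $14,679.49
Payment period 5: opening $14,679.49; interest $132.11 → $14,811.60; payment $6,877.02; balance $7,934.58
Payment period 6: opening $7,934.58; interest $71.41 → $8,005.99; payment $6,877.02; balance $1,128.97
Payment period 7: opening $1,128.97; interest $10.16 → $1,139.13; payment $1,139.13; balance $0.00
Balance reaches $0.00 in payment period 7.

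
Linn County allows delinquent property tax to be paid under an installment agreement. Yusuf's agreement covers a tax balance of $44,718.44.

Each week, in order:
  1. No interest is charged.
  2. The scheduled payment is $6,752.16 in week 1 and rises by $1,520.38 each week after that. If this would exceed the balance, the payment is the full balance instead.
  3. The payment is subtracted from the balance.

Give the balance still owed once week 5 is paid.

Week 1: opening $44,718.44; payment $6,752.16; balance $37,966.28
Week 2: opening $37,966.28; payment $8,272.54; balance $29,693.74
Week 3: opening $29,693.74; payment $9,792.92; balance $19,900.82
Week 4: opening $19,900.82; payment $11,313.30; balance $8,587.52
Week 5: opening $8,587.52; payment $8,587.52; balance $0.00

$0.00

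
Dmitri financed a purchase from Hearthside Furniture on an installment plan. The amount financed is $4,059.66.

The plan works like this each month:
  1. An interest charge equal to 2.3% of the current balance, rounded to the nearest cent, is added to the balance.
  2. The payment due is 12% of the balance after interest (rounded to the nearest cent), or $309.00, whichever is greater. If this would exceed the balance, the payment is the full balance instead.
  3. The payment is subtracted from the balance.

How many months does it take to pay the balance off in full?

14

Month 1: $4,059.66 +$93.37 interest = $4,153.03; pay $498.36 → $3,654.67
Month 2: $3,654.67 +$84.06 interest = $3,738.73; pay $448.65 → $3,290.08
Month 3: $3,290.08 +$75.67 interest = $3,365.75; pay $403.89 → $2,961.86
Month 4: $2,961.86 +$68.12 interest = $3,029.98; pay $363.60 → $2,666.38
Month 5: $2,666.38 +$61.33 interest = $2,727.71; pay $327.33 → $2,400.38
Month 6: $2,400.38 +$55.21 interest = $2,455.59; pay $309.00 → $2,146.59
Month 7: $2,146.59 +$49.37 interest = $2,195.96; pay $309.00 → $1,886.96
Month 8: $1,886.96 +$43.40 interest = $1,930.36; pay $309.00 → $1,621.36
Month 9: $1,621.36 +$37.29 interest = $1,658.65; pay $309.00 → $1,349.65
Month 10: $1,349.65 +$31.04 interest = $1,380.69; pay $309.00 → $1,071.69
Month 11: $1,071.69 +$24.65 interest = $1,096.34; pay $309.00 → $787.34
Month 12: $787.34 +$18.11 interest = $805.45; pay $309.00 → $496.45
Month 13: $496.45 +$11.42 interest = $507.87; pay $309.00 → $198.87
Month 14: $198.87 +$4.57 interest = $203.44; pay $203.44 → $0.00
Balance reaches $0.00 in month 14.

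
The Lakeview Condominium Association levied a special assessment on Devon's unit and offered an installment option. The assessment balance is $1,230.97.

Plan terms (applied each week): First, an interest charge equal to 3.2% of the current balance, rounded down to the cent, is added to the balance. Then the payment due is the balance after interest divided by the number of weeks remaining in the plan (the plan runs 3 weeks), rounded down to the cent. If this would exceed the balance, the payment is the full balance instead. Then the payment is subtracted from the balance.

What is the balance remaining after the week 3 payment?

$0.00

Week 1: opening $1,230.97; interest $39.39 → $1,270.36; payment $423.45; balance $846.91
Week 2: opening $846.91; interest $27.10 → $874.01; payment $437.00; balance $437.01
Week 3: opening $437.01; interest $13.98 → $450.99; payment $450.99; balance $0.00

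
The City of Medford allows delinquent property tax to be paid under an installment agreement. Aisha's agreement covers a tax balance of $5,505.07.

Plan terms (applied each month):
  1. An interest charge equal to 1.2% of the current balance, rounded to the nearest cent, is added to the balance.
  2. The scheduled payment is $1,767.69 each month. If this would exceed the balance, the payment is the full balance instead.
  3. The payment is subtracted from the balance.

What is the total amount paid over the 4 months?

Month 1: $5,505.07 +$66.06 interest = $5,571.13; pay $1,767.69 → $3,803.44
Month 2: $3,803.44 +$45.64 interest = $3,849.08; pay $1,767.69 → $2,081.39
Month 3: $2,081.39 +$24.98 interest = $2,106.37; pay $1,767.69 → $338.68
Month 4: $338.68 +$4.06 interest = $342.74; pay $342.74 → $0.00
Total paid: $5,645.81

$5,645.81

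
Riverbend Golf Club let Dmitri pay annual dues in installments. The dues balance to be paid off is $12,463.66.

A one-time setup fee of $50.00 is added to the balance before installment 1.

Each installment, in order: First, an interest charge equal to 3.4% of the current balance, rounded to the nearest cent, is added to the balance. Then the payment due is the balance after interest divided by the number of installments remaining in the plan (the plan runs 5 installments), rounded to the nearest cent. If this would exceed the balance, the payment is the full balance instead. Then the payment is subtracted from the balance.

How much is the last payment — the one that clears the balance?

Installment 1: $12,513.66 +$425.46 interest = $12,939.12; pay $2,587.82 → $10,351.30
Installment 2: $10,351.30 +$351.94 interest = $10,703.24; pay $2,675.81 → $8,027.43
Installment 3: $8,027.43 +$272.93 interest = $8,300.36; pay $2,766.79 → $5,533.57
Installment 4: $5,533.57 +$188.14 interest = $5,721.71; pay $2,860.86 → $2,860.85
Installment 5: $2,860.85 +$97.27 interest = $2,958.12; pay $2,958.12 → $0.00

$2,958.12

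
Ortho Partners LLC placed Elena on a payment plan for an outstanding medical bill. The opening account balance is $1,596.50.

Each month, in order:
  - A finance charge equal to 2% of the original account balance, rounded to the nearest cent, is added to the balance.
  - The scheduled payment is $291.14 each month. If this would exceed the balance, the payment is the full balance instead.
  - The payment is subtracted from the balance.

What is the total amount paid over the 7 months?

Month 1: $1,596.50 +$31.93 interest = $1,628.43; pay $291.14 → $1,337.29
Month 2: $1,337.29 +$31.93 interest = $1,369.22; pay $291.14 → $1,078.08
Month 3: $1,078.08 +$31.93 interest = $1,110.01; pay $291.14 → $818.87
Month 4: $818.87 +$31.93 interest = $850.80; pay $291.14 → $559.66
Month 5: $559.66 +$31.93 interest = $591.59; pay $291.14 → $300.45
Month 6: $300.45 +$31.93 interest = $332.38; pay $291.14 → $41.24
Month 7: $41.24 +$31.93 interest = $73.17; pay $73.17 → $0.00
Total paid: $1,820.01

$1,820.01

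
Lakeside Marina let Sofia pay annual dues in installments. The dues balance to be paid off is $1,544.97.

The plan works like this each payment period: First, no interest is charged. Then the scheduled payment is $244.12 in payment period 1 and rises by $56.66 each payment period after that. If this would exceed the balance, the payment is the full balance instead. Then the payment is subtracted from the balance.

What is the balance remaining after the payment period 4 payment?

$228.53

Payment period 1: opening $1,544.97; payment $244.12; balance $1,300.85
Payment period 2: opening $1,300.85; payment $300.78; balance $1,000.07
Payment period 3: opening $1,000.07; payment $357.44; balance $642.63
Payment period 4: opening $642.63; payment $414.10; balance $228.53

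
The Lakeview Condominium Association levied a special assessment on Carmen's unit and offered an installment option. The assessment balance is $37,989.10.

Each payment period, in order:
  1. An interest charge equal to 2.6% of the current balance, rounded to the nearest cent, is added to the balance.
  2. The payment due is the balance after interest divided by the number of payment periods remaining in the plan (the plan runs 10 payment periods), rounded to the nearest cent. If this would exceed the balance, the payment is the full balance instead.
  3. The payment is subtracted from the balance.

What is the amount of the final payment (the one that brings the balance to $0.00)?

$4,910.58

Payment period 1: $37,989.10 +$987.72 interest = $38,976.82; pay $3,897.68 → $35,079.14
Payment period 2: $35,079.14 +$912.06 interest = $35,991.20; pay $3,999.02 → $31,992.18
Payment period 3: $31,992.18 +$831.80 interest = $32,823.98; pay $4,103.00 → $28,720.98
Payment period 4: $28,720.98 +$746.75 interest = $29,467.73; pay $4,209.68 → $25,258.05
Payment period 5: $25,258.05 +$656.71 interest = $25,914.76; pay $4,319.13 → $21,595.63
Payment period 6: $21,595.63 +$561.49 interest = $22,157.12; pay $4,431.42 → $17,725.70
Payment period 7: $17,725.70 +$460.87 interest = $18,186.57; pay $4,546.64 → $13,639.93
Payment period 8: $13,639.93 +$354.64 interest = $13,994.57; pay $4,664.86 → $9,329.71
Payment period 9: $9,329.71 +$242.57 interest = $9,572.28; pay $4,786.14 → $4,786.14
Payment period 10: $4,786.14 +$124.44 interest = $4,910.58; pay $4,910.58 → $0.00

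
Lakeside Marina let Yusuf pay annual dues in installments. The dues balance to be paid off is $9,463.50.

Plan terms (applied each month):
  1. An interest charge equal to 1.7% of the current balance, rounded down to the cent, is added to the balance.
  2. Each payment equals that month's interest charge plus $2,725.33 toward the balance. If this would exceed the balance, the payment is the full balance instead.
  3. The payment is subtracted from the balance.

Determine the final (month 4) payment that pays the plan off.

Month 1: $9,463.50 +$160.87 interest = $9,624.37; pay $2,886.20 → $6,738.17
Month 2: $6,738.17 +$114.54 interest = $6,852.71; pay $2,839.87 → $4,012.84
Month 3: $4,012.84 +$68.21 interest = $4,081.05; pay $2,793.54 → $1,287.51
Month 4: $1,287.51 +$21.88 interest = $1,309.39; pay $1,309.39 → $0.00

$1,309.39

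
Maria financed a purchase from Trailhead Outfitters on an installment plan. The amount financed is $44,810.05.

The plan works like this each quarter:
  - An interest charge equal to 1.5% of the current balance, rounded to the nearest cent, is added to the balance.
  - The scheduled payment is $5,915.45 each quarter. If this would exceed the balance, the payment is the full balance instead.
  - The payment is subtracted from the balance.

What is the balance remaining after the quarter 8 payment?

$594.15

Quarter 1: $44,810.05 +$672.15 interest = $45,482.20; pay $5,915.45 → $39,566.75
Quarter 2: $39,566.75 +$593.50 interest = $40,160.25; pay $5,915.45 → $34,244.80
Quarter 3: $34,244.80 +$513.67 interest = $34,758.47; pay $5,915.45 → $28,843.02
Quarter 4: $28,843.02 +$432.65 interest = $29,275.67; pay $5,915.45 → $23,360.22
Quarter 5: $23,360.22 +$350.40 interest = $23,710.62; pay $5,915.45 → $17,795.17
Quarter 6: $17,795.17 +$266.93 interest = $18,062.10; pay $5,915.45 → $12,146.65
Quarter 7: $12,146.65 +$182.20 interest = $12,328.85; pay $5,915.45 → $6,413.40
Quarter 8: $6,413.40 +$96.20 interest = $6,509.60; pay $5,915.45 → $594.15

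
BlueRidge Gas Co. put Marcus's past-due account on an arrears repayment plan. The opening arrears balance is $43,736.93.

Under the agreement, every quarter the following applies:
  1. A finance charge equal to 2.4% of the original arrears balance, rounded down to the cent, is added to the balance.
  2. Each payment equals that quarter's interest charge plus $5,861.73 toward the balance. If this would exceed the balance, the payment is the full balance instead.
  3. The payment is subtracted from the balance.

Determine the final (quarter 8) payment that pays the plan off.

$3,754.50

Quarter 1: opening $43,736.93; interest $1,049.68 → $44,786.61; payment $6,911.41; balance $37,875.20
Quarter 2: opening $37,875.20; interest $1,049.68 → $38,924.88; payment $6,911.41; balance $32,013.47
Quarter 3: opening $32,013.47; interest $1,049.68 → $33,063.15; payment $6,911.41; balance $26,151.74
Quarter 4: opening $26,151.74; interest $1,049.68 → $27,201.42; payment $6,911.41; balance $20,290.01
Quarter 5: opening $20,290.01; interest $1,049.68 → $21,339.69; payment $6,911.41; balance $14,428.28
Quarter 6: opening $14,428.28; interest $1,049.68 → $15,477.96; payment $6,911.41; balance $8,566.55
Quarter 7: opening $8,566.55; interest $1,049.68 → $9,616.23; payment $6,911.41; balance $2,704.82
Quarter 8: opening $2,704.82; interest $1,049.68 → $3,754.50; payment $3,754.50; balance $0.00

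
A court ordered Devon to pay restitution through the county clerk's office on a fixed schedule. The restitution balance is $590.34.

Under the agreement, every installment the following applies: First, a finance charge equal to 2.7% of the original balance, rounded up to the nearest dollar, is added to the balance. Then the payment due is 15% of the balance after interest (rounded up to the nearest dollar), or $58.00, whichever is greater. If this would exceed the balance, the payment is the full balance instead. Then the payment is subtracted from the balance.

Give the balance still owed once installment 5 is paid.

Installment 1: opening $590.34; interest $16.00 → $606.34; payment $91.00; balance $515.34
Installment 2: opening $515.34; interest $16.00 → $531.34; payment $80.00; balance $451.34
Installment 3: opening $451.34; interest $16.00 → $467.34; payment $71.00; balance $396.34
Installment 4: opening $396.34; interest $16.00 → $412.34; payment $62.00; balance $350.34
Installment 5: opening $350.34; interest $16.00 → $366.34; payment $58.00; balance $308.34

$308.34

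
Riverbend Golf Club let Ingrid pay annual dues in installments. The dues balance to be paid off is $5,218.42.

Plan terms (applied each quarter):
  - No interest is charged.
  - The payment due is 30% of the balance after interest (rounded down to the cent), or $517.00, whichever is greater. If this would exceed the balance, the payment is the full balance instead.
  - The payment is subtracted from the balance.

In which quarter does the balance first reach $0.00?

Quarter 1: $5,218.42 − $1,565.52 → $3,652.90
Quarter 2: $3,652.90 − $1,095.87 → $2,557.03
Quarter 3: $2,557.03 − $767.10 → $1,789.93
Quarter 4: $1,789.93 − $536.97 → $1,252.96
Quarter 5: $1,252.96 − $517.00 → $735.96
Quarter 6: $735.96 − $517.00 → $218.96
Quarter 7: $218.96 − $218.96 → $0.00
Balance reaches $0.00 in quarter 7.

7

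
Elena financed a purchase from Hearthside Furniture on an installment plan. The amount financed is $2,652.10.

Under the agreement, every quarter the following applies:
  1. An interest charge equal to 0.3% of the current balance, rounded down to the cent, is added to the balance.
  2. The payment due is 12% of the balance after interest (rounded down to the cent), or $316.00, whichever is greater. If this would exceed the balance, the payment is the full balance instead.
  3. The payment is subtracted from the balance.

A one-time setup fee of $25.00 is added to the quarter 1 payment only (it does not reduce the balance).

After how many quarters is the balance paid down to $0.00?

9

Quarter 1: opening $2,652.10; interest $7.95 → $2,660.05; payment $319.20 (+ $25.00 fee); balance $2,340.85
Quarter 2: opening $2,340.85; interest $7.02 → $2,347.87; payment $316.00; balance $2,031.87
Quarter 3: opening $2,031.87; interest $6.09 → $2,037.96; payment $316.00; balance $1,721.96
Quarter 4: opening $1,721.96; interest $5.16 → $1,727.12; payment $316.00; balance $1,411.12
Quarter 5: opening $1,411.12; interest $4.23 → $1,415.35; payment $316.00; balance $1,099.35
Quarter 6: opening $1,099.35; interest $3.29 → $1,102.64; payment $316.00; balance $786.64
Quarter 7: opening $786.64; interest $2.35 → $788.99; payment $316.00; balance $472.99
Quarter 8: opening $472.99; interest $1.41 → $474.40; payment $316.00; balance $158.40
Quarter 9: opening $158.40; interest $0.47 → $158.87; payment $158.87; balance $0.00
Balance reaches $0.00 in quarter 9.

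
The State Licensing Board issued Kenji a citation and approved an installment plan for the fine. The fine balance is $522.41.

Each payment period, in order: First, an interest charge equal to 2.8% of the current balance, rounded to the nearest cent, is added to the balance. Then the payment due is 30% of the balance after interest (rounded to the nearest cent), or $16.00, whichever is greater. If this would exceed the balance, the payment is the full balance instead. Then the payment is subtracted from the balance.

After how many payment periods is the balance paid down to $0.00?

11

Payment period 1: $522.41 +$14.63 interest = $537.04; pay $161.11 → $375.93
Payment period 2: $375.93 +$10.53 interest = $386.46; pay $115.94 → $270.52
Payment period 3: $270.52 +$7.57 interest = $278.09; pay $83.43 → $194.66
Payment period 4: $194.66 +$5.45 interest = $200.11; pay $60.03 → $140.08
Payment period 5: $140.08 +$3.92 interest = $144.00; pay $43.20 → $100.80
Payment period 6: $100.80 +$2.82 interest = $103.62; pay $31.09 → $72.53
Payment period 7: $72.53 +$2.03 interest = $74.56; pay $22.37 → $52.19
Payment period 8: $52.19 +$1.46 interest = $53.65; pay $16.10 → $37.55
Payment period 9: $37.55 +$1.05 interest = $38.60; pay $16.00 → $22.60
Payment period 10: $22.60 +$0.63 interest = $23.23; pay $16.00 → $7.23
Payment period 11: $7.23 +$0.20 interest = $7.43; pay $7.43 → $0.00
Balance reaches $0.00 in payment period 11.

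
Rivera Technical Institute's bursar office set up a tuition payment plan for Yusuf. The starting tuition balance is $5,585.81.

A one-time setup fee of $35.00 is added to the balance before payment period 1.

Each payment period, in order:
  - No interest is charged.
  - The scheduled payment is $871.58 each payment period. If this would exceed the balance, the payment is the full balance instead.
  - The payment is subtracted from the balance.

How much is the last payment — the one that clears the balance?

$391.33

Payment period 1: $5,620.81 − $871.58 → $4,749.23
Payment period 2: $4,749.23 − $871.58 → $3,877.65
Payment period 3: $3,877.65 − $871.58 → $3,006.07
Payment period 4: $3,006.07 − $871.58 → $2,134.49
Payment period 5: $2,134.49 − $871.58 → $1,262.91
Payment period 6: $1,262.91 − $871.58 → $391.33
Payment period 7: $391.33 − $391.33 → $0.00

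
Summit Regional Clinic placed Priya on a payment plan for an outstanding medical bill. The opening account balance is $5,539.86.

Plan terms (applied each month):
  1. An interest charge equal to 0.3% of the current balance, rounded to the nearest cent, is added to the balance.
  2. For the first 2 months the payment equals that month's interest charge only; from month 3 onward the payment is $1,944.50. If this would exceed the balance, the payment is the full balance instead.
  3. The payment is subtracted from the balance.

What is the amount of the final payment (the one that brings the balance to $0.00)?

$1,683.35

Month 1: opening $5,539.86; interest $16.62 → $5,556.48; payment $16.62; balance $5,539.86
Month 2: opening $5,539.86; interest $16.62 → $5,556.48; payment $16.62; balance $5,539.86
Month 3: opening $5,539.86; interest $16.62 → $5,556.48; payment $1,944.50; balance $3,611.98
Month 4: opening $3,611.98; interest $10.84 → $3,622.82; payment $1,944.50; balance $1,678.32
Month 5: opening $1,678.32; interest $5.03 → $1,683.35; payment $1,683.35; balance $0.00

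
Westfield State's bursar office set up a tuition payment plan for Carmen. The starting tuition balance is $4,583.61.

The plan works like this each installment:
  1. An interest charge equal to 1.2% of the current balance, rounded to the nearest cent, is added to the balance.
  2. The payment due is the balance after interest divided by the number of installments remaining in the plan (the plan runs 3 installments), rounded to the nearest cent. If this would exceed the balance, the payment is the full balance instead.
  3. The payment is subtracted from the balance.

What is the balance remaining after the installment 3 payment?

Installment 1: opening $4,583.61; interest $55.00 → $4,638.61; payment $1,546.20; balance $3,092.41
Installment 2: opening $3,092.41; interest $37.11 → $3,129.52; payment $1,564.76; balance $1,564.76
Installment 3: opening $1,564.76; interest $18.78 → $1,583.54; payment $1,583.54; balance $0.00

$0.00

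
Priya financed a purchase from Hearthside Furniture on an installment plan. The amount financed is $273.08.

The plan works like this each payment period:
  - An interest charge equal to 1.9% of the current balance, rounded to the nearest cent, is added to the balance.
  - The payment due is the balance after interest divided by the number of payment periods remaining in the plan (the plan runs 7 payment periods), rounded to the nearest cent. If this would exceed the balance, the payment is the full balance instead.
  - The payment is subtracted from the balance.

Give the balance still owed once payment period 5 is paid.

$85.73

Payment period 1: opening $273.08; interest $5.19 → $278.27; payment $39.75; balance $238.52
Payment period 2: opening $238.52; interest $4.53 → $243.05; payment $40.51; balance $202.54
Payment period 3: opening $202.54; interest $3.85 → $206.39; payment $41.28; balance $165.11
Payment period 4: opening $165.11; interest $3.14 → $168.25; payment $42.06; balance $126.19
Payment period 5: opening $126.19; interest $2.40 → $128.59; payment $42.86; balance $85.73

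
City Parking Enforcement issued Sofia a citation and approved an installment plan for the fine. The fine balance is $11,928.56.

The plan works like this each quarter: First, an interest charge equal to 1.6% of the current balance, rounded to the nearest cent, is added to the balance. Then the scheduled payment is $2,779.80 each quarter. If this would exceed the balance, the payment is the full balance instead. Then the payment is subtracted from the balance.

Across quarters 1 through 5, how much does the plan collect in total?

# | Opening | Interest | Payment | End bal
1 | $11,928.56 | $190.86 | $2,779.80 | $9,339.62
2 | $9,339.62 | $149.43 | $2,779.80 | $6,709.25
3 | $6,709.25 | $107.35 | $2,779.80 | $4,036.80
4 | $4,036.80 | $64.59 | $2,779.80 | $1,321.59
5 | $1,321.59 | $21.15 | $1,342.74 | $0.00
Total paid: $12,461.94

$12,461.94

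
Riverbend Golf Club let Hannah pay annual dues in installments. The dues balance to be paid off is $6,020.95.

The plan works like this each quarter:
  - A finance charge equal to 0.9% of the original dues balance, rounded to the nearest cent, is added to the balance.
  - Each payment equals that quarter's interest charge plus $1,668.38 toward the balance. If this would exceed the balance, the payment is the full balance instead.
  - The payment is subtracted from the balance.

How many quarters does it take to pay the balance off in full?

Quarter 1: opening $6,020.95; interest $54.19 → $6,075.14; payment $1,722.57; balance $4,352.57
Quarter 2: opening $4,352.57; interest $54.19 → $4,406.76; payment $1,722.57; balance $2,684.19
Quarter 3: opening $2,684.19; interest $54.19 → $2,738.38; payment $1,722.57; balance $1,015.81
Quarter 4: opening $1,015.81; interest $54.19 → $1,070.00; payment $1,070.00; balance $0.00
Balance reaches $0.00 in quarter 4.

4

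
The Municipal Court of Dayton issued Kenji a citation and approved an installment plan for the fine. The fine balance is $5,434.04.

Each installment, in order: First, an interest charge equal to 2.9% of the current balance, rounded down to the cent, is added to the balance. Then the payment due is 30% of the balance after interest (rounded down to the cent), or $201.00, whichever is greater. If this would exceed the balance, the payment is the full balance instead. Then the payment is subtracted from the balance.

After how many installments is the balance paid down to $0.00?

10

# | Opening | Interest | Payment | End bal
1 | $5,434.04 | $157.58 | $1,677.48 | $3,914.14
2 | $3,914.14 | $113.51 | $1,208.29 | $2,819.36
3 | $2,819.36 | $81.76 | $870.33 | $2,030.79
4 | $2,030.79 | $58.89 | $626.90 | $1,462.78
5 | $1,462.78 | $42.42 | $451.56 | $1,053.64
6 | $1,053.64 | $30.55 | $325.25 | $758.94
7 | $758.94 | $22.00 | $234.28 | $546.66
8 | $546.66 | $15.85 | $201.00 | $361.51
9 | $361.51 | $10.48 | $201.00 | $170.99
10 | $170.99 | $4.95 | $175.94 | $0.00
Balance reaches $0.00 in installment 10.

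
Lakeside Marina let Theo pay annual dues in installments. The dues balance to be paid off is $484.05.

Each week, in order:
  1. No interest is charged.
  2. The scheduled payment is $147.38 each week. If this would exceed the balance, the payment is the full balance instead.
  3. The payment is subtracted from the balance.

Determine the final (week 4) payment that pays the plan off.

# | Opening | Payment | End bal
1 | $484.05 | $147.38 | $336.67
2 | $336.67 | $147.38 | $189.29
3 | $189.29 | $147.38 | $41.91
4 | $41.91 | $41.91 | $0.00

$41.91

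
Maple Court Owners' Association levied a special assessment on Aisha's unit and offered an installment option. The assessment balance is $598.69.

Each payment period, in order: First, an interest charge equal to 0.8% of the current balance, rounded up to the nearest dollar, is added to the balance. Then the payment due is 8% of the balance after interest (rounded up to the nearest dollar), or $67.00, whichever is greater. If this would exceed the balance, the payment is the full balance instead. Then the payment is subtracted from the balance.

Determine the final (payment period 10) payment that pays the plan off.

$25.69

Payment period 1: opening $598.69; interest $5.00 → $603.69; payment $67.00; balance $536.69
Payment period 2: opening $536.69; interest $5.00 → $541.69; payment $67.00; balance $474.69
Payment period 3: opening $474.69; interest $4.00 → $478.69; payment $67.00; balance $411.69
Payment period 4: opening $411.69; interest $4.00 → $415.69; payment $67.00; balance $348.69
Payment period 5: opening $348.69; interest $3.00 → $351.69; payment $67.00; balance $284.69
Payment period 6: opening $284.69; interest $3.00 → $287.69; payment $67.00; balance $220.69
Payment period 7: opening $220.69; interest $2.00 → $222.69; payment $67.00; balance $155.69
Payment period 8: opening $155.69; interest $2.00 → $157.69; payment $67.00; balance $90.69
Payment period 9: opening $90.69; interest $1.00 → $91.69; payment $67.00; balance $24.69
Payment period 10: opening $24.69; interest $1.00 → $25.69; payment $25.69; balance $0.00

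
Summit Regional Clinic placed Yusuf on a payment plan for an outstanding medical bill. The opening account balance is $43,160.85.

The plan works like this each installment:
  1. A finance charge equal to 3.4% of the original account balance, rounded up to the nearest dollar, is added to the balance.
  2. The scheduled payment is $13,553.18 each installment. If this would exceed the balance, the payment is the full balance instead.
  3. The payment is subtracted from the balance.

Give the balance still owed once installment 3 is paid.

$6,905.31

Installment 1: $43,160.85 +$1,468.00 interest = $44,628.85; pay $13,553.18 → $31,075.67
Installment 2: $31,075.67 +$1,468.00 interest = $32,543.67; pay $13,553.18 → $18,990.49
Installment 3: $18,990.49 +$1,468.00 interest = $20,458.49; pay $13,553.18 → $6,905.31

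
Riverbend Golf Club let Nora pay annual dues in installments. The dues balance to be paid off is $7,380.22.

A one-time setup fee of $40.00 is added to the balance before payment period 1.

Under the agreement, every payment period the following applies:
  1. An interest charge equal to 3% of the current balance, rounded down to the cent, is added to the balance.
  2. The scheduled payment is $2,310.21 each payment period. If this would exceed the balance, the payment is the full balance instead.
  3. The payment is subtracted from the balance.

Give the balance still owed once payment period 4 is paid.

$0.00

Payment period 1: $7,420.22 +$222.60 interest = $7,642.82; pay $2,310.21 → $5,332.61
Payment period 2: $5,332.61 +$159.97 interest = $5,492.58; pay $2,310.21 → $3,182.37
Payment period 3: $3,182.37 +$95.47 interest = $3,277.84; pay $2,310.21 → $967.63
Payment period 4: $967.63 +$29.02 interest = $996.65; pay $996.65 → $0.00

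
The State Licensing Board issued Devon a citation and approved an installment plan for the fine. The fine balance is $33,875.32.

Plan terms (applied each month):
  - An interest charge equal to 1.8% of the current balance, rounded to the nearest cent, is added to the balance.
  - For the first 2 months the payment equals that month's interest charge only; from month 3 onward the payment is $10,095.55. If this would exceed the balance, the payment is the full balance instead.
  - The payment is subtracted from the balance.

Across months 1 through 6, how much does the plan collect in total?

# | Opening | Interest | Payment | End bal
1 | $33,875.32 | $609.76 | $609.76 | $33,875.32
2 | $33,875.32 | $609.76 | $609.76 | $33,875.32
3 | $33,875.32 | $609.76 | $10,095.55 | $24,389.53
4 | $24,389.53 | $439.01 | $10,095.55 | $14,732.99
5 | $14,732.99 | $265.19 | $10,095.55 | $4,902.63
6 | $4,902.63 | $88.25 | $4,990.88 | $0.00
Total paid: $36,497.05

$36,497.05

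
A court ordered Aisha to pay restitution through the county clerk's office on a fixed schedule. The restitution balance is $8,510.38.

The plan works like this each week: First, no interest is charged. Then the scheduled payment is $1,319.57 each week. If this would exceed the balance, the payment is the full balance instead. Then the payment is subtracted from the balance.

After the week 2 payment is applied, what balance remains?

$5,871.24

Week 1: $8,510.38 − $1,319.57 → $7,190.81
Week 2: $7,190.81 − $1,319.57 → $5,871.24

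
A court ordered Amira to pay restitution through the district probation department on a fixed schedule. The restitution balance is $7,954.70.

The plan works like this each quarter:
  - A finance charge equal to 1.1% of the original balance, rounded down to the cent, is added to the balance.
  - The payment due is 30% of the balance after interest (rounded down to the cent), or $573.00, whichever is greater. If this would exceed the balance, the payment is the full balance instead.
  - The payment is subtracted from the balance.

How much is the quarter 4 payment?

Quarter 1: opening $7,954.70; interest $87.50 → $8,042.20; payment $2,412.66; balance $5,629.54
Quarter 2: opening $5,629.54; interest $87.50 → $5,717.04; payment $1,715.11; balance $4,001.93
Quarter 3: opening $4,001.93; interest $87.50 → $4,089.43; payment $1,226.82; balance $2,862.61
Quarter 4: opening $2,862.61; interest $87.50 → $2,950.11; payment $885.03; balance $2,065.08

$885.03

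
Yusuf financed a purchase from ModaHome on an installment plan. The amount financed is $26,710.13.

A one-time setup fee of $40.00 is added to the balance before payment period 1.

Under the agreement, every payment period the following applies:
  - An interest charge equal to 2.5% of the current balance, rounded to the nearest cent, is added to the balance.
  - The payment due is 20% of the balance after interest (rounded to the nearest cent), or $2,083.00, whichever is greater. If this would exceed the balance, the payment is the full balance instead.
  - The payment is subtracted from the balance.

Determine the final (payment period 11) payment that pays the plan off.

Payment period 1: $26,750.13 +$668.75 interest = $27,418.88; pay $5,483.78 → $21,935.10
Payment period 2: $21,935.10 +$548.38 interest = $22,483.48; pay $4,496.70 → $17,986.78
Payment period 3: $17,986.78 +$449.67 interest = $18,436.45; pay $3,687.29 → $14,749.16
Payment period 4: $14,749.16 +$368.73 interest = $15,117.89; pay $3,023.58 → $12,094.31
Payment period 5: $12,094.31 +$302.36 interest = $12,396.67; pay $2,479.33 → $9,917.34
Payment period 6: $9,917.34 +$247.93 interest = $10,165.27; pay $2,083.00 → $8,082.27
Payment period 7: $8,082.27 +$202.06 interest = $8,284.33; pay $2,083.00 → $6,201.33
Payment period 8: $6,201.33 +$155.03 interest = $6,356.36; pay $2,083.00 → $4,273.36
Payment period 9: $4,273.36 +$106.83 interest = $4,380.19; pay $2,083.00 → $2,297.19
Payment period 10: $2,297.19 +$57.43 interest = $2,354.62; pay $2,083.00 → $271.62
Payment period 11: $271.62 +$6.79 interest = $278.41; pay $278.41 → $0.00

$278.41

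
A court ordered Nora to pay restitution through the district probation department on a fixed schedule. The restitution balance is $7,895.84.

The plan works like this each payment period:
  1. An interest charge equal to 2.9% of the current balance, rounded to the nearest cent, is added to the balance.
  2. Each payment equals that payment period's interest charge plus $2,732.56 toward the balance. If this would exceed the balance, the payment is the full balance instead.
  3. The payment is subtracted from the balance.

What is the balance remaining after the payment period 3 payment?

$0.00

Payment period 1: $7,895.84 +$228.98 interest = $8,124.82; pay $2,961.54 → $5,163.28
Payment period 2: $5,163.28 +$149.74 interest = $5,313.02; pay $2,882.30 → $2,430.72
Payment period 3: $2,430.72 +$70.49 interest = $2,501.21; pay $2,501.21 → $0.00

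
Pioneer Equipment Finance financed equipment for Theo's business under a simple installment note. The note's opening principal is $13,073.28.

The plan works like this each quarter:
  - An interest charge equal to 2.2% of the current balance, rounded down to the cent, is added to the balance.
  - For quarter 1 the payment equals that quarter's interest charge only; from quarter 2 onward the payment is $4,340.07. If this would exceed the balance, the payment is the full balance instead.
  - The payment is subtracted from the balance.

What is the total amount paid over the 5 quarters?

Quarter 1: $13,073.28 +$287.61 interest = $13,360.89; pay $287.61 → $13,073.28
Quarter 2: $13,073.28 +$287.61 interest = $13,360.89; pay $4,340.07 → $9,020.82
Quarter 3: $9,020.82 +$198.45 interest = $9,219.27; pay $4,340.07 → $4,879.20
Quarter 4: $4,879.20 +$107.34 interest = $4,986.54; pay $4,340.07 → $646.47
Quarter 5: $646.47 +$14.22 interest = $660.69; pay $660.69 → $0.00
Total paid: $13,968.51

$13,968.51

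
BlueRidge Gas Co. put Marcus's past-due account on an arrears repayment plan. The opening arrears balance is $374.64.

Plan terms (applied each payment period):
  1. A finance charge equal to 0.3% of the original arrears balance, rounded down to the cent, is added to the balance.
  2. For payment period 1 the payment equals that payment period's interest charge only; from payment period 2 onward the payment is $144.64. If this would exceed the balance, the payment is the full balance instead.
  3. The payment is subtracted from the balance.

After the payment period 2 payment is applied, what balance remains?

Payment period 1: opening $374.64; interest $1.12 → $375.76; payment $1.12; balance $374.64
Payment period 2: opening $374.64; interest $1.12 → $375.76; payment $144.64; balance $231.12

$231.12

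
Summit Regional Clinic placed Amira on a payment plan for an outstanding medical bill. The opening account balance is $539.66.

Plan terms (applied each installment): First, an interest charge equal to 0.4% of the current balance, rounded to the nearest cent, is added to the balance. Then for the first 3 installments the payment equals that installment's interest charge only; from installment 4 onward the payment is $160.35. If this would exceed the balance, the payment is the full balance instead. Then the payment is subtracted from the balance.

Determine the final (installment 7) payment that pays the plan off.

$63.44

# | Opening | Interest | Payment | End bal
1 | $539.66 | $2.16 | $2.16 | $539.66
2 | $539.66 | $2.16 | $2.16 | $539.66
3 | $539.66 | $2.16 | $2.16 | $539.66
4 | $539.66 | $2.16 | $160.35 | $381.47
5 | $381.47 | $1.53 | $160.35 | $222.65
6 | $222.65 | $0.89 | $160.35 | $63.19
7 | $63.19 | $0.25 | $63.44 | $0.00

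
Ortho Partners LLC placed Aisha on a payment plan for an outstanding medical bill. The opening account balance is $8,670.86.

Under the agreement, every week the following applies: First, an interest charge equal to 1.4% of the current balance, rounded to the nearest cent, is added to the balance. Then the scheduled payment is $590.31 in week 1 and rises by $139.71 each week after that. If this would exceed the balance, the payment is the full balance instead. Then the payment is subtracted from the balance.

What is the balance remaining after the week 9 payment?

$0.00

Week 1: opening $8,670.86; interest $121.39 → $8,792.25; payment $590.31; balance $8,201.94
Week 2: opening $8,201.94; interest $114.83 → $8,316.77; payment $730.02; balance $7,586.75
Week 3: opening $7,586.75; interest $106.21 → $7,692.96; payment $869.73; balance $6,823.23
Week 4: opening $6,823.23; interest $95.53 → $6,918.76; payment $1,009.44; balance $5,909.32
Week 5: opening $5,909.32; interest $82.73 → $5,992.05; payment $1,149.15; balance $4,842.90
Week 6: opening $4,842.90; interest $67.80 → $4,910.70; payment $1,288.86; balance $3,621.84
Week 7: opening $3,621.84; interest $50.71 → $3,672.55; payment $1,428.57; balance $2,243.98
Week 8: opening $2,243.98; interest $31.42 → $2,275.40; payment $1,568.28; balance $707.12
Week 9: opening $707.12; interest $9.90 → $717.02; payment $717.02; balance $0.00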